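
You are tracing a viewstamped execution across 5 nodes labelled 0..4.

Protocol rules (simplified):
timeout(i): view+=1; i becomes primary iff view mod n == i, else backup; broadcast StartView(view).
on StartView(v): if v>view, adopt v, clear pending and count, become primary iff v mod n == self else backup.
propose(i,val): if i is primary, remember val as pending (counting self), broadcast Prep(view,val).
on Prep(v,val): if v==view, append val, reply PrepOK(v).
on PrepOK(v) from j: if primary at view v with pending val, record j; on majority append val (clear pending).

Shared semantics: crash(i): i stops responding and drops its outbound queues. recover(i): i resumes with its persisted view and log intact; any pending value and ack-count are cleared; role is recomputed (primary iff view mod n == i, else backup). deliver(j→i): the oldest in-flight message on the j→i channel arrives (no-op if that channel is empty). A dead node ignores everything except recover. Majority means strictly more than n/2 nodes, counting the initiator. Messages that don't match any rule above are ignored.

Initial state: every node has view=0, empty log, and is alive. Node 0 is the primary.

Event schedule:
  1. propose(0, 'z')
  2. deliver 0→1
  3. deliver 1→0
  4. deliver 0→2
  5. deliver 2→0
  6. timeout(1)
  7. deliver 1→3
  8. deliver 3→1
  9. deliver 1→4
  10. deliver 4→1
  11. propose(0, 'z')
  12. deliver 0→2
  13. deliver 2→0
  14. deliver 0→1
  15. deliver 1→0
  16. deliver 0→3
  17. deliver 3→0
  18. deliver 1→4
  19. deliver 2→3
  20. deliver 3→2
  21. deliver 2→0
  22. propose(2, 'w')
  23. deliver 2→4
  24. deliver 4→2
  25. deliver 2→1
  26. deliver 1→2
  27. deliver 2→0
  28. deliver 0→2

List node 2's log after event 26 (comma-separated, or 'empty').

step 1 propose(0,'z'): —
step 2 deliver 0→1: 1={back,v=0,log=z}
step 3 deliver 1→0: —
step 4 deliver 0→2: 2={back,v=0,log=z}
step 5 deliver 2→0: 0={prim,v=0,log=z}
step 6 timeout(1): 1={prim,v=1,log=z}
step 7 deliver 1→3: 3={back,v=1,log=-}
step 8 deliver 3→1: —
step 9 deliver 1→4: 4={back,v=1,log=-}
step 10 deliver 4→1: —
step 11 propose(0,'z'): —
step 12 deliver 0→2: 2={back,v=0,log=z,z}
step 13 deliver 2→0: —
step 14 deliver 0→1: —
step 15 deliver 1→0: 0={back,v=1,log=z}
step 16 deliver 0→3: —
step 17 deliver 3→0: —
step 18 deliver 1→4: —
step 19 deliver 2→3: —
step 20 deliver 3→2: —
step 21 deliver 2→0: —
step 22 propose(2,'w'): —
step 23 deliver 2→4: —
step 24 deliver 4→2: —
step 25 deliver 2→1: —
step 26 deliver 1→2: 2={back,v=1,log=z,z}

z,z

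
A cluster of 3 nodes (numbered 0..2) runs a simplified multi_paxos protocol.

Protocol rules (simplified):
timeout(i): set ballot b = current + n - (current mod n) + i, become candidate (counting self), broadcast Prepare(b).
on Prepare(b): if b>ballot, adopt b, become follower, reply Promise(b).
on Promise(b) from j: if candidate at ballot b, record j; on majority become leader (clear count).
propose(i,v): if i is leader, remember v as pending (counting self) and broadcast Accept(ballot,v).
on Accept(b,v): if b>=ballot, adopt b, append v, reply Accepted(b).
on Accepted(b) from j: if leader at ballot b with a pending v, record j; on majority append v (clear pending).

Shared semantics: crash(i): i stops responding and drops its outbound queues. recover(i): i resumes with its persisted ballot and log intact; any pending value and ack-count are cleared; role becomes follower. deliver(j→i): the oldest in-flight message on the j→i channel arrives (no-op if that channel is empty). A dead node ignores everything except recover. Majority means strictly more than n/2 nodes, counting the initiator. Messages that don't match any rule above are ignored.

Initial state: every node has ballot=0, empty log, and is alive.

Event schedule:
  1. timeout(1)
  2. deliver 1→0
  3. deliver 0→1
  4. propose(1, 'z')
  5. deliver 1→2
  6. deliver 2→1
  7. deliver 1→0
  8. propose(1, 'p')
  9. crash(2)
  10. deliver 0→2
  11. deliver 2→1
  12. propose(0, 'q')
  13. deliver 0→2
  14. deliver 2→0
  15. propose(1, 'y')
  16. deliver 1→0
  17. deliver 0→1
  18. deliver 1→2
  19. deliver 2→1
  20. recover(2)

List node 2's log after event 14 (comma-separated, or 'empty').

e1 timeout(1): 1[cand,b=4,-]
e2 deliver 1→0: 0[foll,b=4,-]
e3 deliver 0→1: 1[lead,b=4,-]
e4 propose(1,'z'): ·
e5 deliver 1→2: 2[foll,b=4,-]
e6 deliver 2→1: ·
e7 deliver 1→0: 0[foll,b=4,z]
e8 propose(1,'p'): ·
e9 crash(2): 2[✗foll,b=4,-]
e10 deliver 0→2: ·
e11 deliver 2→1: ·
e12 propose(0,'q'): ·
e13 deliver 0→2: ·
e14 deliver 2→0: ·

empty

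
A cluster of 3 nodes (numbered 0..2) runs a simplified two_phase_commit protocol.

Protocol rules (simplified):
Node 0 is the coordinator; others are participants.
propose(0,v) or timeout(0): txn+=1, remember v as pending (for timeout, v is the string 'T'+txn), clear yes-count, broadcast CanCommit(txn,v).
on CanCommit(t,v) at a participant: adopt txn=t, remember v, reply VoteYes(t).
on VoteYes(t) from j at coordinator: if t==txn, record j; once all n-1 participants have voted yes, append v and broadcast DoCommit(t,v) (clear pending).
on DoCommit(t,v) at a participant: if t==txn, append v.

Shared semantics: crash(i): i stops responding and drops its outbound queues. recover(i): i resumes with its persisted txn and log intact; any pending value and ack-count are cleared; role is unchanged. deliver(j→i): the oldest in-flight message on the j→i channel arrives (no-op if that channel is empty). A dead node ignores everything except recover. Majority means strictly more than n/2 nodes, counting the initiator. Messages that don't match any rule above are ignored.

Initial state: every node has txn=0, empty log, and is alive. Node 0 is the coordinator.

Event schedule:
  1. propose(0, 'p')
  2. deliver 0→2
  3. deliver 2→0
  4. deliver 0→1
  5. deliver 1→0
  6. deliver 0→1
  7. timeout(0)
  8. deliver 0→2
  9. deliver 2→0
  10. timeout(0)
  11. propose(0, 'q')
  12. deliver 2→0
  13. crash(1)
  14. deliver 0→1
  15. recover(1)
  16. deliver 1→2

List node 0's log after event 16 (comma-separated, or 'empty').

[1] propose(0,'p') → N0(coor t1 [-])
[2] deliver 0→2 → N2(part t1 [-])
[3] deliver 2→0 → ∅
[4] deliver 0→1 → N1(part t1 [-])
[5] deliver 1→0 → N0(coor t1 [p])
[6] deliver 0→1 → N1(part t1 [p])
[7] timeout(0) → N0(coor t2 [p])
[8] deliver 0→2 → N2(part t1 [p])
[9] deliver 2→0 → ∅
[10] timeout(0) → N0(coor t3 [p])
[11] propose(0,'q') → N0(coor t4 [p])
[12] deliver 2→0 → ∅
[13] crash(1) → N1(✗part t1 [p])
[14] deliver 0→1 → ∅
[15] recover(1) → N1(part t1 [p])
[16] deliver 1→2 → ∅

p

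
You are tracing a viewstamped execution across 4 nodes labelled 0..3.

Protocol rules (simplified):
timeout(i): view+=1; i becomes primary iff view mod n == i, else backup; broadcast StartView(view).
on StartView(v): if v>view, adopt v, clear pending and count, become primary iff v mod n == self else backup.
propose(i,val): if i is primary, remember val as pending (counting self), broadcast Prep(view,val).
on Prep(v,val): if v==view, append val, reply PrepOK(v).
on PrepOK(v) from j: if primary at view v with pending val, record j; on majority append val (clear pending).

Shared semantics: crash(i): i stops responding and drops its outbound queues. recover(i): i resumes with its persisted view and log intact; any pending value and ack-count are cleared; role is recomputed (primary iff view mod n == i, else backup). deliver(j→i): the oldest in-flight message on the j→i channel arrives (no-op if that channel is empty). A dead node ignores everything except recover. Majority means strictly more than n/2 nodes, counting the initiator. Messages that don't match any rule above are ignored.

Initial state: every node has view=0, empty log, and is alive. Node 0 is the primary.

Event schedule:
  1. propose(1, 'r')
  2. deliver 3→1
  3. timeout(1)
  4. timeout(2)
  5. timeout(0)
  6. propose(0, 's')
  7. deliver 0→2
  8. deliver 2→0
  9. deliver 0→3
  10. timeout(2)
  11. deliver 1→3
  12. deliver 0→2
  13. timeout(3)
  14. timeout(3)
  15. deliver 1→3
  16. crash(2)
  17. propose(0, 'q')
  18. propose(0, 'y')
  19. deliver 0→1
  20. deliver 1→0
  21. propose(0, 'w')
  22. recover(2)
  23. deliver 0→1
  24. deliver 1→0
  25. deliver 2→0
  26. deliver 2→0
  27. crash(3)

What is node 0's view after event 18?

after 1 — propose(1,'r'): ·
after 2 — deliver 3→1: ·
after 3 — timeout(1): n1:prim/v1/[-]
after 4 — timeout(2): n2:back/v1/[-]
after 5 — timeout(0): n0:back/v1/[-]
after 6 — propose(0,'s'): ·
after 7 — deliver 0→2: ·
after 8 — deliver 2→0: ·
after 9 — deliver 0→3: n3:back/v1/[-]
after 10 — timeout(2): n2:prim/v2/[-]
after 11 — deliver 1→3: ·
after 12 — deliver 0→2: ·
after 13 — timeout(3): n3:back/v2/[-]
after 14 — timeout(3): n3:prim/v3/[-]
after 15 — deliver 1→3: ·
after 16 — crash(2): n2:✗prim/v2/[-]
after 17 — propose(0,'q'): ·
after 18 — propose(0,'y'): ·

1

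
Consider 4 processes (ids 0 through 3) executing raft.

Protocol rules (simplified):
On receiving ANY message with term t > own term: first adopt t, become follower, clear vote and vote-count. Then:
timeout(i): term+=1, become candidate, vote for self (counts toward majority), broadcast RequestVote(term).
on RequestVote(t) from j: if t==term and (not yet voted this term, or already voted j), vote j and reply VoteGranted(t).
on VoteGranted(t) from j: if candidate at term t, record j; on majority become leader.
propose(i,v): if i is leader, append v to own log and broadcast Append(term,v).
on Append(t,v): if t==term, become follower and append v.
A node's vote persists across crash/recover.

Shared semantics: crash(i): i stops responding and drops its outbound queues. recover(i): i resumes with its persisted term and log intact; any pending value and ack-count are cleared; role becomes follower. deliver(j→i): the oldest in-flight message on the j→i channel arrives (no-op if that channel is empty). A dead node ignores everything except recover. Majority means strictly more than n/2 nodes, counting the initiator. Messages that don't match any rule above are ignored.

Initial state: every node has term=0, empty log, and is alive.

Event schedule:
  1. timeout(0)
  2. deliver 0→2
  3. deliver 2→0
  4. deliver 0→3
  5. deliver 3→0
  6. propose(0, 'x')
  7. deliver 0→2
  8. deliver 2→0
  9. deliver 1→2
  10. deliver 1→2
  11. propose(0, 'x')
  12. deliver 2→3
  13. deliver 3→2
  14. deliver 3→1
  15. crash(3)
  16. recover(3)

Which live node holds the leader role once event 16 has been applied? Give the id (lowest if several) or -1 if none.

0

[1] timeout(0) → N0(cand t1 [-])
[2] deliver 0→2 → N2(foll t1 [-])
[3] deliver 2→0 → ∅
[4] deliver 0→3 → N3(foll t1 [-])
[5] deliver 3→0 → N0(lead t1 [-])
[6] propose(0,'x') → N0(lead t1 [x])
[7] deliver 0→2 → N2(foll t1 [x])
[8] deliver 2→0 → ∅
[9] deliver 1→2 → ∅
[10] deliver 1→2 → ∅
[11] propose(0,'x') → N0(lead t1 [x,x])
[12] deliver 2→3 → ∅
[13] deliver 3→2 → ∅
[14] deliver 3→1 → ∅
[15] crash(3) → N3(✗foll t1 [-])
[16] recover(3) → N3(foll t1 [-])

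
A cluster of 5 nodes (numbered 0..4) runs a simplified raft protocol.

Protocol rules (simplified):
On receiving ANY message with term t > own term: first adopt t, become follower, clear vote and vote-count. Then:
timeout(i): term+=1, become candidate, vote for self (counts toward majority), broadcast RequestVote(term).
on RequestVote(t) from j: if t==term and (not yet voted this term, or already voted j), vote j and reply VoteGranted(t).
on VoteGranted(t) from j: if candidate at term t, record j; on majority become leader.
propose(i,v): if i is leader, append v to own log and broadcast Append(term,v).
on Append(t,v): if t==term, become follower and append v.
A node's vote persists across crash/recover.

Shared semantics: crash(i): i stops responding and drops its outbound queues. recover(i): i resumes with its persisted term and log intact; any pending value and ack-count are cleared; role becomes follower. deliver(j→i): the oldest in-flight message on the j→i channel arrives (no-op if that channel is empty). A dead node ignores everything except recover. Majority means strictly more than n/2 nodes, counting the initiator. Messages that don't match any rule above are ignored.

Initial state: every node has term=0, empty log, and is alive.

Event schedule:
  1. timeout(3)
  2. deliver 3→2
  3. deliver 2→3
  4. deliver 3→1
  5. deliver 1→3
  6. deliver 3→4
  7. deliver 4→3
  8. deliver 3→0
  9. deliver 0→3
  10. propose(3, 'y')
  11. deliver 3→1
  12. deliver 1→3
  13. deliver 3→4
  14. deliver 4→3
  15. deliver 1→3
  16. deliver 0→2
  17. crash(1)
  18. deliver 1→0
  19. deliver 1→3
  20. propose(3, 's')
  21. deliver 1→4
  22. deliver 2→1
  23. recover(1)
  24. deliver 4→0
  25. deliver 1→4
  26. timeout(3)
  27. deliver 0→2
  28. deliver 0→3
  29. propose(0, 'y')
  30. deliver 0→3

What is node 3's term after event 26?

1. timeout(3):  <3:cand t1 ->
2. deliver 3→2:  <2:foll t1 ->
3. deliver 2→3:  nop
4. deliver 3→1:  <1:foll t1 ->
5. deliver 1→3:  <3:lead t1 ->
6. deliver 3→4:  <4:foll t1 ->
7. deliver 4→3:  nop
8. deliver 3→0:  <0:foll t1 ->
9. deliver 0→3:  nop
10. propose(3,'y'):  <3:lead t1 y>
11. deliver 3→1:  <1:foll t1 y>
12. deliver 1→3:  nop
13. deliver 3→4:  <4:foll t1 y>
14. deliver 4→3:  nop
15. deliver 1→3:  nop
16. deliver 0→2:  nop
17. crash(1):  <1:✗foll t1 y>
18. deliver 1→0:  nop
19. deliver 1→3:  nop
20. propose(3,'s'):  <3:lead t1 y,s>
21. deliver 1→4:  nop
22. deliver 2→1:  nop
23. recover(1):  <1:foll t1 y>
24. deliver 4→0:  nop
25. deliver 1→4:  nop
26. timeout(3):  <3:cand t2 y,s>

2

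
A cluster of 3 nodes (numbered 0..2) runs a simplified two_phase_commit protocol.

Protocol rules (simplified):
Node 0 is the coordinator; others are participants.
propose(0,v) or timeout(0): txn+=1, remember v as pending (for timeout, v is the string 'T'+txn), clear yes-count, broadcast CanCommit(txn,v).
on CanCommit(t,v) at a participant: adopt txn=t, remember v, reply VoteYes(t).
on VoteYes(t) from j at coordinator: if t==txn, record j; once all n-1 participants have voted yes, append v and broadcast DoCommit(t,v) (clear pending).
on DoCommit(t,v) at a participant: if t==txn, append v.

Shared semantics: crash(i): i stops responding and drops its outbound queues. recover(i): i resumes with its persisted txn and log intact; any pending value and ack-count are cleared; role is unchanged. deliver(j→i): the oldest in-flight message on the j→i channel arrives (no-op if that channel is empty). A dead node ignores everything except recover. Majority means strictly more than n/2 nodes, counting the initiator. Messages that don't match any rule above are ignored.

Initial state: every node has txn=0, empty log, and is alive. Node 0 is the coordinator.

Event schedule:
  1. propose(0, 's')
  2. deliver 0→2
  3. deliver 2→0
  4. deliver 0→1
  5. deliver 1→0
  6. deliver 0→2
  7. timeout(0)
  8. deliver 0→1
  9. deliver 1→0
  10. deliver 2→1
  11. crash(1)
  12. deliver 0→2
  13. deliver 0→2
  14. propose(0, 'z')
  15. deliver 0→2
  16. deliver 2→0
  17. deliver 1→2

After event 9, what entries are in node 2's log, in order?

step 1 propose(0,'s'): 0={coor,t=1,log=-}
step 2 deliver 0→2: 2={part,t=1,log=-}
step 3 deliver 2→0: —
step 4 deliver 0→1: 1={part,t=1,log=-}
step 5 deliver 1→0: 0={coor,t=1,log=s}
step 6 deliver 0→2: 2={part,t=1,log=s}
step 7 timeout(0): 0={coor,t=2,log=s}
step 8 deliver 0→1: 1={part,t=1,log=s}
step 9 deliver 1→0: —

s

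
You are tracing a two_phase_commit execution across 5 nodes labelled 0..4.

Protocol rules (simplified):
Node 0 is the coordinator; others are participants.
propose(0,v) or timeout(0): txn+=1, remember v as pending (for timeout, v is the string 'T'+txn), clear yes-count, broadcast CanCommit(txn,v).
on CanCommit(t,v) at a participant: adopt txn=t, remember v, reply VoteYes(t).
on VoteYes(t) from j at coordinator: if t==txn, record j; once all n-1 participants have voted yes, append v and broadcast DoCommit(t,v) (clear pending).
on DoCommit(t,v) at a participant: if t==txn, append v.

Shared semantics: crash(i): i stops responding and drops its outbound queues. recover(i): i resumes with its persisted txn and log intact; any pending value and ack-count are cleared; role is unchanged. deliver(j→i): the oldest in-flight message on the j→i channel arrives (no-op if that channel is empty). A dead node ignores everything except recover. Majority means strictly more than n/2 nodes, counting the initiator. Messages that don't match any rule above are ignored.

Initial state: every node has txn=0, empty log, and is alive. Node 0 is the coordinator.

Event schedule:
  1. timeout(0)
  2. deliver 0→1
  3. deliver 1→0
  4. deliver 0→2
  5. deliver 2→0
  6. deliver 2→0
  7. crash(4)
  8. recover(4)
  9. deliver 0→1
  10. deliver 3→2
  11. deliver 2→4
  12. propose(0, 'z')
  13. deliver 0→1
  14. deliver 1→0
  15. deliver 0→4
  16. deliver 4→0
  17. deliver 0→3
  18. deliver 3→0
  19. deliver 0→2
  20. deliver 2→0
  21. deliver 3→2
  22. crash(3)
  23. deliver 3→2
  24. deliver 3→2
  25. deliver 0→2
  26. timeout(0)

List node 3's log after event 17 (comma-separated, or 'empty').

empty

1. timeout(0):  <0:coor t1 ->
2. deliver 0→1:  <1:part t1 ->
3. deliver 1→0:  nop
4. deliver 0→2:  <2:part t1 ->
5. deliver 2→0:  nop
6. deliver 2→0:  nop
7. crash(4):  <4:✗part t0 ->
8. recover(4):  <4:part t0 ->
9. deliver 0→1:  nop
10. deliver 3→2:  nop
11. deliver 2→4:  nop
12. propose(0,'z'):  <0:coor t2 ->
13. deliver 0→1:  <1:part t2 ->
14. deliver 1→0:  nop
15. deliver 0→4:  <4:part t1 ->
16. deliver 4→0:  nop
17. deliver 0→3:  <3:part t1 ->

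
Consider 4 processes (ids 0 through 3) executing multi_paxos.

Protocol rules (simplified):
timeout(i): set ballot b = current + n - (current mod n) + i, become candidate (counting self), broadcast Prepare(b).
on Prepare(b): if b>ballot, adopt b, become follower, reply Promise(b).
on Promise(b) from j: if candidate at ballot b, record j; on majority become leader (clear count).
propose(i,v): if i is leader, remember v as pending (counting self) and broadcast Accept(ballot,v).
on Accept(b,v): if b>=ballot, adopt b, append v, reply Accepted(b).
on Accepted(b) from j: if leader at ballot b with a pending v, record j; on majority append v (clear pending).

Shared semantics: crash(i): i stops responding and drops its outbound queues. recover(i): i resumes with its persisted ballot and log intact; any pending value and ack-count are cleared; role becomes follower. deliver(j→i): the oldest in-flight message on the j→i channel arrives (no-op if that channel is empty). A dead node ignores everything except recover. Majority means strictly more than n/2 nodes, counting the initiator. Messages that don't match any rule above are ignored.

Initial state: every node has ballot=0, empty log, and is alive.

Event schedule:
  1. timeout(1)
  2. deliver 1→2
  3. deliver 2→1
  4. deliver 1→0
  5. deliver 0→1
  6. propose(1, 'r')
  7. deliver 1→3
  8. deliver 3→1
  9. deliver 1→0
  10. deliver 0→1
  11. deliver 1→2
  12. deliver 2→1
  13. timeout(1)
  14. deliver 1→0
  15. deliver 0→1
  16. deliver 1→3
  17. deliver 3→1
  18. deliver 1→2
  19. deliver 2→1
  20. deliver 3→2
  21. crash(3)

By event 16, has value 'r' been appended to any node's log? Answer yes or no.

1. timeout(1):  <1:cand b5 ->
2. deliver 1→2:  <2:foll b5 ->
3. deliver 2→1:  nop
4. deliver 1→0:  <0:foll b5 ->
5. deliver 0→1:  <1:lead b5 ->
6. propose(1,'r'):  nop
7. deliver 1→3:  <3:foll b5 ->
8. deliver 3→1:  nop
9. deliver 1→0:  <0:foll b5 r>
10. deliver 0→1:  nop
11. deliver 1→2:  <2:foll b5 r>
12. deliver 2→1:  <1:lead b5 r>
13. timeout(1):  <1:cand b9 r>
14. deliver 1→0:  <0:foll b9 r>
15. deliver 0→1:  nop
16. deliver 1→3:  <3:foll b5 r>

yes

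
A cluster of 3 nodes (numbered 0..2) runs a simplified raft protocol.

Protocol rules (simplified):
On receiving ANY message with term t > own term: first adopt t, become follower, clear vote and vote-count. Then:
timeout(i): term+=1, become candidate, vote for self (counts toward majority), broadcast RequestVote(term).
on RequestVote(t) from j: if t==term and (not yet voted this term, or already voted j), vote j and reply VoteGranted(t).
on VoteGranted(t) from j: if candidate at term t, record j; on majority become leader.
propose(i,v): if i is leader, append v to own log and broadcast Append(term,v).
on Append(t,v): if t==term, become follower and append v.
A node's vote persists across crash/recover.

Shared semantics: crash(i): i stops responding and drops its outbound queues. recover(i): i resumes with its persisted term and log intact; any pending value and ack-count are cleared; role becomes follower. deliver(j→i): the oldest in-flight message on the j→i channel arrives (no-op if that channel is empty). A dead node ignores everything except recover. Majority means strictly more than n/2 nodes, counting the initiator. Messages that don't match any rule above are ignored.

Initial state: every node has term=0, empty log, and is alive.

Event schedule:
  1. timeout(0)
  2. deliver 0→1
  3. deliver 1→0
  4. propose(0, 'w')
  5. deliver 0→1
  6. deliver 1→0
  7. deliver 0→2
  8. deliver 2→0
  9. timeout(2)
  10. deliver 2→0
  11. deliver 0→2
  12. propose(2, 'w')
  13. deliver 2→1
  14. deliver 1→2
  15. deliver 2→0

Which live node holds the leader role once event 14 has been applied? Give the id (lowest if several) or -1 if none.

2

step 1 timeout(0): 0={cand,t=1,log=-}
step 2 deliver 0→1: 1={foll,t=1,log=-}
step 3 deliver 1→0: 0={lead,t=1,log=-}
step 4 propose(0,'w'): 0={lead,t=1,log=w}
step 5 deliver 0→1: 1={foll,t=1,log=w}
step 6 deliver 1→0: —
step 7 deliver 0→2: 2={foll,t=1,log=-}
step 8 deliver 2→0: —
step 9 timeout(2): 2={cand,t=2,log=-}
step 10 deliver 2→0: 0={foll,t=2,log=w}
step 11 deliver 0→2: —
step 12 propose(2,'w'): —
step 13 deliver 2→1: 1={foll,t=2,log=w}
step 14 deliver 1→2: 2={lead,t=2,log=-}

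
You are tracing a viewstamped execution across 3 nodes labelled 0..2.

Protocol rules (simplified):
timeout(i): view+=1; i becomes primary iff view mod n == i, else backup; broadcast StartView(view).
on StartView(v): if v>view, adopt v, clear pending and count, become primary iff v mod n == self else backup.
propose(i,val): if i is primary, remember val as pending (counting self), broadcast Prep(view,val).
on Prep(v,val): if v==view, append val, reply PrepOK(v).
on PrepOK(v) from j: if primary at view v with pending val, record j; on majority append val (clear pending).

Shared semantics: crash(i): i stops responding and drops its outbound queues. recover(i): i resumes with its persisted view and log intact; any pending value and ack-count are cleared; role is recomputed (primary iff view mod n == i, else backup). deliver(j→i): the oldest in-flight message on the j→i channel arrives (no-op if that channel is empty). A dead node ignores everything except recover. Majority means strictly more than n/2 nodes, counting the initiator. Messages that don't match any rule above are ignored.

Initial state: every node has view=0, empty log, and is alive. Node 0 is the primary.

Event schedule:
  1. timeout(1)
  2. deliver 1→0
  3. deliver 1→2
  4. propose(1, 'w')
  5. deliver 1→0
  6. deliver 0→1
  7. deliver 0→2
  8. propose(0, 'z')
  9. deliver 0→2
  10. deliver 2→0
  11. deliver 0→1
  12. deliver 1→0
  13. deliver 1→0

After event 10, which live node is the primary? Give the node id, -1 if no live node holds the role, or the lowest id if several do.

1

after 1 — timeout(1): n1:prim/v1/[-]
after 2 — deliver 1→0: n0:back/v1/[-]
after 3 — deliver 1→2: n2:back/v1/[-]
after 4 — propose(1,'w'): ·
after 5 — deliver 1→0: n0:back/v1/[w]
after 6 — deliver 0→1: n1:prim/v1/[w]
after 7 — deliver 0→2: ·
after 8 — propose(0,'z'): ·
after 9 — deliver 0→2: ·
after 10 — deliver 2→0: ·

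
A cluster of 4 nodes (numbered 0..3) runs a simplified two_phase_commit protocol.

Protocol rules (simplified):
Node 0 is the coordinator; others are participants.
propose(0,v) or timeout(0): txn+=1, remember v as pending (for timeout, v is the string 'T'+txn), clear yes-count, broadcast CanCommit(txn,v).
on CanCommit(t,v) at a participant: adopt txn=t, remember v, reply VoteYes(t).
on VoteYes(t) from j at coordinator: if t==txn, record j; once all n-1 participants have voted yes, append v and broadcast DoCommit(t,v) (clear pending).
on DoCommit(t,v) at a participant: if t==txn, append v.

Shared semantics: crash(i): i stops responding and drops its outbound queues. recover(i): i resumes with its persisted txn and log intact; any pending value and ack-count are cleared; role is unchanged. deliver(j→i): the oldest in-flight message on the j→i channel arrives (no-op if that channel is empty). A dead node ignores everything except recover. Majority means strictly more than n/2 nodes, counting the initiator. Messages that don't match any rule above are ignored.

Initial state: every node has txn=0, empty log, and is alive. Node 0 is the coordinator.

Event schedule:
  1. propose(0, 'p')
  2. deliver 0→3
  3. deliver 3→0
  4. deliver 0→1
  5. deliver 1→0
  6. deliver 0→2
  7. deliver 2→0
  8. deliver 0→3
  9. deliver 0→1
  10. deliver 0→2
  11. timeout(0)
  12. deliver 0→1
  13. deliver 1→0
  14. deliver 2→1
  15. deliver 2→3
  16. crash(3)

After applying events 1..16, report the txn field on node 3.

e1 propose(0,'p'): 0[coor,t=1,-]
e2 deliver 0→3: 3[part,t=1,-]
e3 deliver 3→0: ·
e4 deliver 0→1: 1[part,t=1,-]
e5 deliver 1→0: ·
e6 deliver 0→2: 2[part,t=1,-]
e7 deliver 2→0: 0[coor,t=1,p]
e8 deliver 0→3: 3[part,t=1,p]
e9 deliver 0→1: 1[part,t=1,p]
e10 deliver 0→2: 2[part,t=1,p]
e11 timeout(0): 0[coor,t=2,p]
e12 deliver 0→1: 1[part,t=2,p]
e13 deliver 1→0: ·
e14 deliver 2→1: ·
e15 deliver 2→3: ·
e16 crash(3): 3[✗part,t=1,p]

1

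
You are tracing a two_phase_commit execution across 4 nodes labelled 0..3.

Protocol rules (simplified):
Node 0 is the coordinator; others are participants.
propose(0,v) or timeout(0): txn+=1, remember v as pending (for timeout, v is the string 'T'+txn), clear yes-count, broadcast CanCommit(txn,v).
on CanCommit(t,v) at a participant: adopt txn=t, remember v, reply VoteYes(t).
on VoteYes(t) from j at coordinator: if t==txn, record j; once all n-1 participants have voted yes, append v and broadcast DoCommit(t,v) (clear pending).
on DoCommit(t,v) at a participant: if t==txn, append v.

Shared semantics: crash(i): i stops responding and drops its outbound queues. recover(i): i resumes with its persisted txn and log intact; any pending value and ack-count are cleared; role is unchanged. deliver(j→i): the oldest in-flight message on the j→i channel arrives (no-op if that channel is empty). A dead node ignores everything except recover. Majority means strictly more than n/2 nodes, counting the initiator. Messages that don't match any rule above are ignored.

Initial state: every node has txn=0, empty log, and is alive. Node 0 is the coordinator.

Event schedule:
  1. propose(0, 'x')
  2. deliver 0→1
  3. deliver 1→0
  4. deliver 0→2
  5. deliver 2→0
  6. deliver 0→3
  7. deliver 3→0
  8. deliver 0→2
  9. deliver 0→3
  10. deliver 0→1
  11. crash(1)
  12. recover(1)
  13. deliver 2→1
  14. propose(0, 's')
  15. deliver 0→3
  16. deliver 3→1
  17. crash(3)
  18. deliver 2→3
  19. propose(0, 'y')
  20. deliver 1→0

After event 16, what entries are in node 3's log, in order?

step 1 propose(0,'x'): 0={coor,t=1,log=-}
step 2 deliver 0→1: 1={part,t=1,log=-}
step 3 deliver 1→0: —
step 4 deliver 0→2: 2={part,t=1,log=-}
step 5 deliver 2→0: —
step 6 deliver 0→3: 3={part,t=1,log=-}
step 7 deliver 3→0: 0={coor,t=1,log=x}
step 8 deliver 0→2: 2={part,t=1,log=x}
step 9 deliver 0→3: 3={part,t=1,log=x}
step 10 deliver 0→1: 1={part,t=1,log=x}
step 11 crash(1): 1={✗part,t=1,log=x}
step 12 recover(1): 1={part,t=1,log=x}
step 13 deliver 2→1: —
step 14 propose(0,'s'): 0={coor,t=2,log=x}
step 15 deliver 0→3: 3={part,t=2,log=x}
step 16 deliver 3→1: —

x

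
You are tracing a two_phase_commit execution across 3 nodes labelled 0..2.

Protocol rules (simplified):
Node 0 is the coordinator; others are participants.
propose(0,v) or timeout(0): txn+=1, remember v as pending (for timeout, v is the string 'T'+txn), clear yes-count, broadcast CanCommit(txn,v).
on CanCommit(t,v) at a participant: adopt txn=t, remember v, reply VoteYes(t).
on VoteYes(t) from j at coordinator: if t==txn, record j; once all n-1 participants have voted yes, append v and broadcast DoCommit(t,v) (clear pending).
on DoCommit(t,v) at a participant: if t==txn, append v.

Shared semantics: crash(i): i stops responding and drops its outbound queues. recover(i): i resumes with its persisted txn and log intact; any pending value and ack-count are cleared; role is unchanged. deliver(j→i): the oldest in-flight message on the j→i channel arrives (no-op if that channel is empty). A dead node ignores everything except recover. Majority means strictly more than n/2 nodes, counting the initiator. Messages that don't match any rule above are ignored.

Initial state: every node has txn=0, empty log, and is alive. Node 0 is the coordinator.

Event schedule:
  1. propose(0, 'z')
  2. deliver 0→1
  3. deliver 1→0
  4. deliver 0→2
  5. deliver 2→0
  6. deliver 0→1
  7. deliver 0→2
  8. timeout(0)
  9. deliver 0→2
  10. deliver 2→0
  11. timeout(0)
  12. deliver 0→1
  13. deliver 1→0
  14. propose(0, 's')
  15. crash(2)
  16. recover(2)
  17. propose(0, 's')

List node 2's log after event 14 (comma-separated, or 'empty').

z

e1 propose(0,'z'): 0[coor,t=1,-]
e2 deliver 0→1: 1[part,t=1,-]
e3 deliver 1→0: ·
e4 deliver 0→2: 2[part,t=1,-]
e5 deliver 2→0: 0[coor,t=1,z]
e6 deliver 0→1: 1[part,t=1,z]
e7 deliver 0→2: 2[part,t=1,z]
e8 timeout(0): 0[coor,t=2,z]
e9 deliver 0→2: 2[part,t=2,z]
e10 deliver 2→0: ·
e11 timeout(0): 0[coor,t=3,z]
e12 deliver 0→1: 1[part,t=2,z]
e13 deliver 1→0: ·
e14 propose(0,'s'): 0[coor,t=4,z]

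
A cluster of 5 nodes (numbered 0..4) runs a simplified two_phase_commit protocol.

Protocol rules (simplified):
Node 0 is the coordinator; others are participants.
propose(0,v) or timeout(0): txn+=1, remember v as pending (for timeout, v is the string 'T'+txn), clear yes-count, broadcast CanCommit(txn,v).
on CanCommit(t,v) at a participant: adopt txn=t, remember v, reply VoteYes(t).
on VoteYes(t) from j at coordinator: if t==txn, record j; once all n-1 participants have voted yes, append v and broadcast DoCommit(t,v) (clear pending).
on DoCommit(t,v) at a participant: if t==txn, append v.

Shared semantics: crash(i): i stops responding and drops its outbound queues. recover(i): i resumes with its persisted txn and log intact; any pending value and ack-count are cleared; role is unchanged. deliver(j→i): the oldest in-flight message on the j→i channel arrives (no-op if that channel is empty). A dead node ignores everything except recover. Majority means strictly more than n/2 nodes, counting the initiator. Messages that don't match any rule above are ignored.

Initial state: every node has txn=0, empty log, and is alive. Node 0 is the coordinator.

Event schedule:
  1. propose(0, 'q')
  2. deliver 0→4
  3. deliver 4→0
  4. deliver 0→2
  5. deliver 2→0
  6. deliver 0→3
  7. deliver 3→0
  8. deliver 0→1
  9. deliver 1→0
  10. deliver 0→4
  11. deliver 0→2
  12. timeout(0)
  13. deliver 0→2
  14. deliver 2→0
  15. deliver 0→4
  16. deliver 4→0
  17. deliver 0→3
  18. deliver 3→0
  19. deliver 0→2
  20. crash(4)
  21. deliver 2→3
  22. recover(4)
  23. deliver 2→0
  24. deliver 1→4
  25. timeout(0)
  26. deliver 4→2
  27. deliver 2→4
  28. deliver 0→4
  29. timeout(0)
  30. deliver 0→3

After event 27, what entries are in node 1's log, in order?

1. propose(0,'q'):  <0:coor t1 ->
2. deliver 0→4:  <4:part t1 ->
3. deliver 4→0:  nop
4. deliver 0→2:  <2:part t1 ->
5. deliver 2→0:  nop
6. deliver 0→3:  <3:part t1 ->
7. deliver 3→0:  nop
8. deliver 0→1:  <1:part t1 ->
9. deliver 1→0:  <0:coor t1 q>
10. deliver 0→4:  <4:part t1 q>
11. deliver 0→2:  <2:part t1 q>
12. timeout(0):  <0:coor t2 q>
13. deliver 0→2:  <2:part t2 q>
14. deliver 2→0:  nop
15. deliver 0→4:  <4:part t2 q>
16. deliver 4→0:  nop
17. deliver 0→3:  <3:part t1 q>
18. deliver 3→0:  nop
19. deliver 0→2:  nop
20. crash(4):  <4:✗part t2 q>
21. deliver 2→3:  nop
22. recover(4):  <4:part t2 q>
23. deliver 2→0:  nop
24. deliver 1→4:  nop
25. timeout(0):  <0:coor t3 q>
26. deliver 4→2:  nop
27. deliver 2→4:  nop

empty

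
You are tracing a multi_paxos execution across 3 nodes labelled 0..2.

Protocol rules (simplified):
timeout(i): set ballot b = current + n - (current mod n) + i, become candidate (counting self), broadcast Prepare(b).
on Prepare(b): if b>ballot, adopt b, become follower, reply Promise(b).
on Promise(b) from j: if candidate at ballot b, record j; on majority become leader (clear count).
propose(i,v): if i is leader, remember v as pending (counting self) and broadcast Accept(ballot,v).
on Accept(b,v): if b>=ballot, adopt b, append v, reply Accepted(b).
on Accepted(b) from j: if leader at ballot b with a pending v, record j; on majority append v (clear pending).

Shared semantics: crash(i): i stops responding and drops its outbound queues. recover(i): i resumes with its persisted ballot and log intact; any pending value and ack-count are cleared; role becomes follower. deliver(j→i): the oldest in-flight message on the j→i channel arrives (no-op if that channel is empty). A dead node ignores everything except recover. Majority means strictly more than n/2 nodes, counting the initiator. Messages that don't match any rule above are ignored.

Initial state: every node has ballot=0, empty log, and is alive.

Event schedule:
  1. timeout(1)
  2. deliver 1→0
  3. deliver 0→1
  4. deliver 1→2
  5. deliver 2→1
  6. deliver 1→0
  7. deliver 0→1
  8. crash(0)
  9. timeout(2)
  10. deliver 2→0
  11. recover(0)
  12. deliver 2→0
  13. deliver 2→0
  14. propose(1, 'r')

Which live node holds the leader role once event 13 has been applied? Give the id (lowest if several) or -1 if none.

1

after 1 — timeout(1): n1:cand/b4/[-]
after 2 — deliver 1→0: n0:foll/b4/[-]
after 3 — deliver 0→1: n1:lead/b4/[-]
after 4 — deliver 1→2: n2:foll/b4/[-]
after 5 — deliver 2→1: ·
after 6 — deliver 1→0: ·
after 7 — deliver 0→1: ·
after 8 — crash(0): n0:✗foll/b4/[-]
after 9 — timeout(2): n2:cand/b8/[-]
after 10 — deliver 2→0: ·
after 11 — recover(0): n0:foll/b4/[-]
after 12 — deliver 2→0: n0:foll/b8/[-]
after 13 — deliver 2→0: ·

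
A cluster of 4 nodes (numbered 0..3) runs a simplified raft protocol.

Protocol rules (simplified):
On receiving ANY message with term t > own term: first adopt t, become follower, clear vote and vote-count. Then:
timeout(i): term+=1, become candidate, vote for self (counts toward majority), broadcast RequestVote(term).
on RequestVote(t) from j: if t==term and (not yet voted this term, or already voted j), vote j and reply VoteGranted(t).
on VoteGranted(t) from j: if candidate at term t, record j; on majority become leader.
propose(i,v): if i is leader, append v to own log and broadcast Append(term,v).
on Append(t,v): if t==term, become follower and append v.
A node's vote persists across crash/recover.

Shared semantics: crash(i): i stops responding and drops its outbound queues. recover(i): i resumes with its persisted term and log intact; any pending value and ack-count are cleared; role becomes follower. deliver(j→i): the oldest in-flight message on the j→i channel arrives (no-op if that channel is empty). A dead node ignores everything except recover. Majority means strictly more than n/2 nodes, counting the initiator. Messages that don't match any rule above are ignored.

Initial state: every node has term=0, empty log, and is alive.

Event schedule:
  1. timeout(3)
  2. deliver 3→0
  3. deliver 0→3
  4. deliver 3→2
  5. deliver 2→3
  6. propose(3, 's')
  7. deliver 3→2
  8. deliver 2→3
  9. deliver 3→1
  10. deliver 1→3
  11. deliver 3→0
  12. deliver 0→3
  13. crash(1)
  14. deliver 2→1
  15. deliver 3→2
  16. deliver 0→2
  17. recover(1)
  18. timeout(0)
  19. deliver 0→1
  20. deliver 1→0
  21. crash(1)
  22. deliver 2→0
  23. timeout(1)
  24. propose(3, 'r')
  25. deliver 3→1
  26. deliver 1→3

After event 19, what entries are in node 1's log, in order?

e1 timeout(3): 3[cand,t=1,-]
e2 deliver 3→0: 0[foll,t=1,-]
e3 deliver 0→3: ·
e4 deliver 3→2: 2[foll,t=1,-]
e5 deliver 2→3: 3[lead,t=1,-]
e6 propose(3,'s'): 3[lead,t=1,s]
e7 deliver 3→2: 2[foll,t=1,s]
e8 deliver 2→3: ·
e9 deliver 3→1: 1[foll,t=1,-]
e10 deliver 1→3: ·
e11 deliver 3→0: 0[foll,t=1,s]
e12 deliver 0→3: ·
e13 crash(1): 1[✗foll,t=1,-]
e14 deliver 2→1: ·
e15 deliver 3→2: ·
e16 deliver 0→2: ·
e17 recover(1): 1[foll,t=1,-]
e18 timeout(0): 0[cand,t=2,s]
e19 deliver 0→1: 1[foll,t=2,-]

empty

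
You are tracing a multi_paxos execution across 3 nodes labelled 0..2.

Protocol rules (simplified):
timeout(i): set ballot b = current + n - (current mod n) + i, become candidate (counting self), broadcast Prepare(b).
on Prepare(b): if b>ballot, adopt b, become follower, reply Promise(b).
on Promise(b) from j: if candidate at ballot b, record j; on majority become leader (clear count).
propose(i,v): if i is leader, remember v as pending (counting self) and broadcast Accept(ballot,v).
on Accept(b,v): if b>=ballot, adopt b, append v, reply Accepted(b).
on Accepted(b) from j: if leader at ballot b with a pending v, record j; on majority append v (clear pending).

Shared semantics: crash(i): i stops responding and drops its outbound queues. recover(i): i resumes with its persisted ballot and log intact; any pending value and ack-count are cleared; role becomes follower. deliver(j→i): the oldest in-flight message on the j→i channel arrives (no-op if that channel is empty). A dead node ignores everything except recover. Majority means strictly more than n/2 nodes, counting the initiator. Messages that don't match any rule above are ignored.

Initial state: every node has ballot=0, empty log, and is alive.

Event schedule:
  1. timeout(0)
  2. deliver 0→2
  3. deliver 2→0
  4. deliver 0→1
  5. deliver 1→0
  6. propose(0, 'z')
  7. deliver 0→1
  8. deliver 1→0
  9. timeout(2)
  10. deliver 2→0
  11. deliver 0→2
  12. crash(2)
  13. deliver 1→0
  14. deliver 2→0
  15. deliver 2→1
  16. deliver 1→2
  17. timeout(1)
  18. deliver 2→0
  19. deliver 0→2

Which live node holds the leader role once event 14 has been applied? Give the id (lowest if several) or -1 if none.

-1

after 1 — timeout(0): n0:cand/b3/[-]
after 2 — deliver 0→2: n2:foll/b3/[-]
after 3 — deliver 2→0: n0:lead/b3/[-]
after 4 — deliver 0→1: n1:foll/b3/[-]
after 5 — deliver 1→0: ·
after 6 — propose(0,'z'): ·
after 7 — deliver 0→1: n1:foll/b3/[z]
after 8 — deliver 1→0: n0:lead/b3/[z]
after 9 — timeout(2): n2:cand/b8/[-]
after 10 — deliver 2→0: n0:foll/b8/[z]
after 11 — deliver 0→2: ·
after 12 — crash(2): n2:✗cand/b8/[-]
after 13 — deliver 1→0: ·
after 14 — deliver 2→0: ·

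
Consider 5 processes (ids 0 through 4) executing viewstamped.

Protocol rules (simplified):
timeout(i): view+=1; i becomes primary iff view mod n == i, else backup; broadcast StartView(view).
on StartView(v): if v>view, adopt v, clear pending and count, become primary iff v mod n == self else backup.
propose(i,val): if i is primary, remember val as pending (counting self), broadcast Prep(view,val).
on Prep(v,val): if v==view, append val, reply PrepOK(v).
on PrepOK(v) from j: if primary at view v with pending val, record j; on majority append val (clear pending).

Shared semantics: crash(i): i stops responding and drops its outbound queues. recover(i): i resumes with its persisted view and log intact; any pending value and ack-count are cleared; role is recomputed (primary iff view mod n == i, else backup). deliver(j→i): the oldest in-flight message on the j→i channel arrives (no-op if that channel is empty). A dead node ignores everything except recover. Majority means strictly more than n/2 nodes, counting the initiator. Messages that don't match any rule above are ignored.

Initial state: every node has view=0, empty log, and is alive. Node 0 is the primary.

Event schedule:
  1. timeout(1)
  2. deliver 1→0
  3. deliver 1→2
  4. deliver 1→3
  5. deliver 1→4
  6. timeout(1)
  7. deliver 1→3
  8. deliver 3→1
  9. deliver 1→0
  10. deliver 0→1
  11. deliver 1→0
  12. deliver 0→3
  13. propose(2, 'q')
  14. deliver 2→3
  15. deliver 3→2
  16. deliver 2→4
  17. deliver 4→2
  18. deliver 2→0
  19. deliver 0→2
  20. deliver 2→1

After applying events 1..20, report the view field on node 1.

2

after 1 — timeout(1): n1:prim/v1/[-]
after 2 — deliver 1→0: n0:back/v1/[-]
after 3 — deliver 1→2: n2:back/v1/[-]
after 4 — deliver 1→3: n3:back/v1/[-]
after 5 — deliver 1→4: n4:back/v1/[-]
after 6 — timeout(1): n1:back/v2/[-]
after 7 — deliver 1→3: n3:back/v2/[-]
after 8 — deliver 3→1: ·
after 9 — deliver 1→0: n0:back/v2/[-]
after 10 — deliver 0→1: ·
after 11 — deliver 1→0: ·
after 12 — deliver 0→3: ·
after 13 — propose(2,'q'): ·
after 14 — deliver 2→3: ·
after 15 — deliver 3→2: ·
after 16 — deliver 2→4: ·
after 17 — deliver 4→2: ·
after 18 — deliver 2→0: ·
after 19 — deliver 0→2: ·
after 20 — deliver 2→1: ·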